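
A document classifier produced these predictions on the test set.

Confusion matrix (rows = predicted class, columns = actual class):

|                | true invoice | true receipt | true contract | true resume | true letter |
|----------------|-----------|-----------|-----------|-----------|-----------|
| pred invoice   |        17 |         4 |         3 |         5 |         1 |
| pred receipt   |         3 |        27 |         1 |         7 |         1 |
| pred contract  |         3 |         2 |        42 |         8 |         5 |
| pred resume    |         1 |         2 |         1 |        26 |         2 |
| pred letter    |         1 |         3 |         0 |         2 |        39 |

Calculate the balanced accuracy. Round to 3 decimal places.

0.728

Balanced accuracy = mean of per-class recall.
  invoice: recall = 17/25 = 0.6800
  receipt: recall = 27/38 = 0.7105
  contract: recall = 42/47 = 0.8936
  resume: recall = 26/48 = 0.5417
  letter: recall = 39/48 = 0.8125
Mean = (0.6800 + 0.7105 + 0.8936 + 0.5417 + 0.8125) / 5 = 0.728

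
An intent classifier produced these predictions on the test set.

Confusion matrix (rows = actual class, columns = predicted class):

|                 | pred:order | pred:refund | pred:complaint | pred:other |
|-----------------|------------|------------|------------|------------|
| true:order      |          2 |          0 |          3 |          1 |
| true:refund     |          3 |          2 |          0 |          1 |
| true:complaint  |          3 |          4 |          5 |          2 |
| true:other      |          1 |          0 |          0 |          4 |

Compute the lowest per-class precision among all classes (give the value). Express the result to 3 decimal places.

Per-class precision (TP/(TP+FP)):
  order: TP=2, FP=3+3+1=7 → 2/9 = 0.2222
  refund: TP=2, FP=0+4+0=4 → 2/6 = 0.3333
  complaint: TP=5, FP=3+0+0=3 → 5/8 = 0.6250
  other: TP=4, FP=1+1+2=4 → 4/8 = 0.5000
Lowest is class 'order' with precision = 0.222.

0.222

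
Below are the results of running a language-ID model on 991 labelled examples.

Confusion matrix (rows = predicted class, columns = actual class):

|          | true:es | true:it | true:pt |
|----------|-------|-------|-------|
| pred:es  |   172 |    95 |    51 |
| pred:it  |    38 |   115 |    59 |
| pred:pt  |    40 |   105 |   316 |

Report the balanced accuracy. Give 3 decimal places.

Balanced accuracy = mean of per-class recall.
  es: recall = 172/250 = 0.6880
  it: recall = 115/315 = 0.3651
  pt: recall = 316/426 = 0.7418
Mean = (0.6880 + 0.3651 + 0.7418) / 3 = 0.598

0.598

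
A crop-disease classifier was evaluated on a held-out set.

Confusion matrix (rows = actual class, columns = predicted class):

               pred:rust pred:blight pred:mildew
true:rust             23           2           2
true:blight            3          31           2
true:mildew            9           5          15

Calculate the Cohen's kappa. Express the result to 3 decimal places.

0.622

Observed agreement pₒ = trace/N = 69/92 = 0.7500
Expected agreement pₑ = Σ (rowᵢ·colᵢ)/N² = (27·35 + 36·38 + 29·19)/92² = 0.3384
κ = (pₒ − pₑ)/(1 − pₑ) = (0.7500 − 0.3384)/(1 − 0.3384) = 0.622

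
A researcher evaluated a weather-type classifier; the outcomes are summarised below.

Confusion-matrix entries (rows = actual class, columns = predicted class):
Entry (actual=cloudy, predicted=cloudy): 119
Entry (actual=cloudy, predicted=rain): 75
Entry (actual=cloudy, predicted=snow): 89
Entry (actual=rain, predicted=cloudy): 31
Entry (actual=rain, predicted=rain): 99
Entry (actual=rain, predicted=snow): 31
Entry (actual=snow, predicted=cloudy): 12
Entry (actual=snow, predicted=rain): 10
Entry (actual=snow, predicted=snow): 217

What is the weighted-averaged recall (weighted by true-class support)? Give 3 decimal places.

0.637

Per-class recall (TP/(TP+FN)):
  cloudy: TP=119, FN=75+89=164 → 119/283 = 0.4205
  rain: TP=99, FN=31+31=62 → 99/161 = 0.6149
  snow: TP=217, FN=12+10=22 → 217/239 = 0.9079
Weighted-recall = Σ (supportᵢ/N)·recallᵢ with N=683: (283/683)·0.4205 + (161/683)·0.6149 + (239/683)·0.9079 = 0.637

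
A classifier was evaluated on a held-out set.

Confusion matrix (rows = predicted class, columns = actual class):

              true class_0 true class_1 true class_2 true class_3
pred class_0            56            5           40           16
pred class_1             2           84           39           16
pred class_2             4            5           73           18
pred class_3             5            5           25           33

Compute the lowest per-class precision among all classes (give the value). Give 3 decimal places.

0.479

Per-class precision (TP/(TP+FP)):
  class_0: TP=56, FP=5+40+16=61 → 56/117 = 0.4786
  class_1: TP=84, FP=2+39+16=57 → 84/141 = 0.5957
  class_2: TP=73, FP=4+5+18=27 → 73/100 = 0.7300
  class_3: TP=33, FP=5+5+25=35 → 33/68 = 0.4853
Lowest is class 'class_0' with precision = 0.479.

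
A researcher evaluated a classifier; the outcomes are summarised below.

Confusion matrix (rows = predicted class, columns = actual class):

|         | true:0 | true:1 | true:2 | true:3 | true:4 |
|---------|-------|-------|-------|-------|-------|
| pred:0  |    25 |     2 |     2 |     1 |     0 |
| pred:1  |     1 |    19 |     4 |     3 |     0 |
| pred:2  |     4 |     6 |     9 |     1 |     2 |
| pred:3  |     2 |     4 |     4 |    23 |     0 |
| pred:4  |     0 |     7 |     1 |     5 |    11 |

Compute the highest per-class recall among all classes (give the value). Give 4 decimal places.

0.8462

Per-class recall (TP/(TP+FN)):
  0: TP=25, FN=1+4+2+0=7 → 25/32 = 0.78125
  1: TP=19, FN=2+6+4+7=19 → 19/38 = 0.50000
  2: TP=9, FN=2+4+4+1=11 → 9/20 = 0.45000
  3: TP=23, FN=1+3+1+5=10 → 23/33 = 0.69697
  4: TP=11, FN=0+0+2+0=2 → 11/13 = 0.84615
Highest is class '4' with recall = 0.8462.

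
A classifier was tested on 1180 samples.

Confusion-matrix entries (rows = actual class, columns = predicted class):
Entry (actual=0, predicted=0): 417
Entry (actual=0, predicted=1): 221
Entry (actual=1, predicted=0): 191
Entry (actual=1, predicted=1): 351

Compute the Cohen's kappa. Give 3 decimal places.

Observed agreement pₒ = trace/N = 768/1180 = 0.6508
Expected agreement pₑ = Σ (rowᵢ·colᵢ)/N² = (638·608 + 542·572)/1180² = 0.5012
κ = (pₒ − pₑ)/(1 − pₑ) = (0.6508 − 0.5012)/(1 − 0.5012) = 0.300

0.300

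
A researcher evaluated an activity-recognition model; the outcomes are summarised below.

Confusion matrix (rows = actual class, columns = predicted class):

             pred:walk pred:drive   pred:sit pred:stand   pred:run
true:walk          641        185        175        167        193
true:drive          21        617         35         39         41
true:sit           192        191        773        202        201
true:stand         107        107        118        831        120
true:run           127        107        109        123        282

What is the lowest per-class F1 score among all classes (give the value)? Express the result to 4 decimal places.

Per-class F1 score (2·TP/(2·TP+FP+FN)):
  walk: TP=641, FP=21+192+107+127=447, FN=185+175+167+193=720 → 1282/2449 = 0.52348
  drive: TP=617, FP=185+191+107+107=590, FN=21+35+39+41=136 → 1234/1960 = 0.62959
  sit: TP=773, FP=175+35+118+109=437, FN=192+191+202+201=786 → 1546/2769 = 0.55832
  stand: TP=831, FP=167+39+202+123=531, FN=107+107+118+120=452 → 1662/2645 = 0.62836
  run: TP=282, FP=193+41+201+120=555, FN=127+107+109+123=466 → 564/1585 = 0.35584
Lowest is class 'run' with F1 score = 0.3558.

0.3558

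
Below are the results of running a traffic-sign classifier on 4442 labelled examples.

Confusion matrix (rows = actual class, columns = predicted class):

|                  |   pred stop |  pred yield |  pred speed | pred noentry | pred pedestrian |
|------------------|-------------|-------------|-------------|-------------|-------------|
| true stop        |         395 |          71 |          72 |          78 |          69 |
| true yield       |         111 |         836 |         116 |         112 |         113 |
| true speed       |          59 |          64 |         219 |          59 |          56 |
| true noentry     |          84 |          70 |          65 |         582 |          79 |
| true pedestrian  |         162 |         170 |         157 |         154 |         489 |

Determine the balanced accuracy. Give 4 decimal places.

0.5597

Balanced accuracy = mean of per-class recall.
  stop: recall = 395/685 = 0.57664
  yield: recall = 836/1288 = 0.64907
  speed: recall = 219/457 = 0.47921
  noentry: recall = 582/880 = 0.66136
  pedestrian: recall = 489/1132 = 0.43198
Mean = (0.57664 + 0.64907 + 0.47921 + 0.66136 + 0.43198) / 5 = 0.5597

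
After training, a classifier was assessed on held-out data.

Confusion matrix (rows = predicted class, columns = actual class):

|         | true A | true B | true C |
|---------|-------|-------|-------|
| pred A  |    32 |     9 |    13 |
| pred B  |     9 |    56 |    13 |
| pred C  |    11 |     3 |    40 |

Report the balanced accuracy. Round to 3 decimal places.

0.682

Balanced accuracy = mean of per-class recall.
  A: recall = 32/52 = 0.6154
  B: recall = 56/68 = 0.8235
  C: recall = 40/66 = 0.6061
Mean = (0.6154 + 0.8235 + 0.6061) / 3 = 0.682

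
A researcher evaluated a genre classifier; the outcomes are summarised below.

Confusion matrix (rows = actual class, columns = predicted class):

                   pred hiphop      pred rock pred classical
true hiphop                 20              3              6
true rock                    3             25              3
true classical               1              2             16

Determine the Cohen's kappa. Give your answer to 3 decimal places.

0.657

Observed agreement pₒ = trace/N = 61/79 = 0.7722
Expected agreement pₑ = Σ (rowᵢ·colᵢ)/N² = (29·24 + 31·30 + 19·25)/79² = 0.3366
κ = (pₒ − pₑ)/(1 − pₑ) = (0.7722 − 0.3366)/(1 − 0.3366) = 0.657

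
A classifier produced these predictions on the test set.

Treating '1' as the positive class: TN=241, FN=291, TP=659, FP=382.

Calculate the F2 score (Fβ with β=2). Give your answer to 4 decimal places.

Fβ = (1+β²)·TP / ((1+β²)·TP + β²·FN + FP), with β²=4
= 5·659 / (5·659 + 4·291 + 382) = 0.6806

0.6806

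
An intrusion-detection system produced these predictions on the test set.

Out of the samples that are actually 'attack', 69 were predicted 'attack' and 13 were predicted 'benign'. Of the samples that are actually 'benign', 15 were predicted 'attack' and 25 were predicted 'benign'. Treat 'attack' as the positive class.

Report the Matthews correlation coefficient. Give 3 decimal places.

0.473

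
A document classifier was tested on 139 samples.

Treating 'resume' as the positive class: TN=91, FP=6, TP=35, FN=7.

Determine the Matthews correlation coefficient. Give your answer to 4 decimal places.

MCC = (TP·TN − FP·FN) / √((TP+FP)(TP+FN)(TN+FP)(TN+FN))
Numerator = 35·91 − 6·7 = 3143
Denominator = √(41·42·97·98) = √16369332 = 4045.9031
MCC = 3143 / 4045.9031 = 0.7768

0.7768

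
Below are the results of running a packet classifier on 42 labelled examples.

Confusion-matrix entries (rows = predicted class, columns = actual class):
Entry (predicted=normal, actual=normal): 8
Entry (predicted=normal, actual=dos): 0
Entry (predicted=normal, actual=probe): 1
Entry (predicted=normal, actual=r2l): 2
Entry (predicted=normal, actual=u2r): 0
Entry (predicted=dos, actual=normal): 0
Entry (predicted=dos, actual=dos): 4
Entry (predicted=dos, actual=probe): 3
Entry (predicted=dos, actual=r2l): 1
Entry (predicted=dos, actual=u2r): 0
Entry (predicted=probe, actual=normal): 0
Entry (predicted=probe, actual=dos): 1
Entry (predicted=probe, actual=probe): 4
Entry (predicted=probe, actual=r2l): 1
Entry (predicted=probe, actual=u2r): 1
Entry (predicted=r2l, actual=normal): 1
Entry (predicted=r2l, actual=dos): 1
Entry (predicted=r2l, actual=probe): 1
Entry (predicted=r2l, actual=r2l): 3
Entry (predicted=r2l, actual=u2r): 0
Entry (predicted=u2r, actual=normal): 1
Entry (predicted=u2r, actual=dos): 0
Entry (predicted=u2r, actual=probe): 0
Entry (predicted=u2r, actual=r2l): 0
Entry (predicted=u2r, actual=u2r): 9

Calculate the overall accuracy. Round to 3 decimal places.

Accuracy = trace / total = (8+4+4+3+9=28) / 42 = 28/42 = 0.667

0.667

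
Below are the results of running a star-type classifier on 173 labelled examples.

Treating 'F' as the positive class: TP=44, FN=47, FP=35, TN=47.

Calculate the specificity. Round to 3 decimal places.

Specificity = TN/(TN+FP) = 47/(47+35) = 0.573

0.573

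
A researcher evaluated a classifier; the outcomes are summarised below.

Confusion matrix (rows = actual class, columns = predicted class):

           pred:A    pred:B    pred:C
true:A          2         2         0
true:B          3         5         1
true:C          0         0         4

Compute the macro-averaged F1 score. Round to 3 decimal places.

0.653

Per-class F1 score (2·TP/(2·TP+FP+FN)):
  A: TP=2, FP=3+0=3, FN=2+0=2 → 4/9 = 0.4444
  B: TP=5, FP=2+0=2, FN=3+1=4 → 10/16 = 0.6250
  C: TP=4, FP=0+1=1, FN=0+0=0 → 8/9 = 0.8889
Macro-F1 score = mean = (0.4444 + 0.6250 + 0.8889) / 3 = 0.653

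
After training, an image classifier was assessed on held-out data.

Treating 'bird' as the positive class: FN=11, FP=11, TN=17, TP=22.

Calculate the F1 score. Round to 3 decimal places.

0.667

Precision = TP/(TP+FP) = 22/33 = 0.6667
Recall = TP/(TP+FN) = 22/33 = 0.6667
F1 = 2·TP/(2·TP+FP+FN) = 44/66 = 0.667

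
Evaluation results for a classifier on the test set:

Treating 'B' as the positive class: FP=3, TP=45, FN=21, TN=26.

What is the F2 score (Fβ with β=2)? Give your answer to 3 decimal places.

0.721

Fβ = (1+β²)·TP / ((1+β²)·TP + β²·FN + FP), with β²=4
= 5·45 / (5·45 + 4·21 + 3) = 0.721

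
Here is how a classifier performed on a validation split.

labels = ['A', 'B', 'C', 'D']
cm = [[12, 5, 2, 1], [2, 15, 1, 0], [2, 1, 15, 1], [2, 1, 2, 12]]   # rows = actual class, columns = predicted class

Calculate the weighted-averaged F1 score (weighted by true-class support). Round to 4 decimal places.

0.7285

Per-class F1 score (2·TP/(2·TP+FP+FN)):
  A: TP=12, FP=2+2+2=6, FN=5+2+1=8 → 24/38 = 0.63158
  B: TP=15, FP=5+1+1=7, FN=2+1+0=3 → 30/40 = 0.75000
  C: TP=15, FP=2+1+2=5, FN=2+1+1=4 → 30/39 = 0.76923
  D: TP=12, FP=1+0+1=2, FN=2+1+2=5 → 24/31 = 0.77419
Weighted-F1 score = Σ (supportᵢ/N)·F1 scoreᵢ with N=74: (20/74)·0.63158 + (18/74)·0.75000 + (19/74)·0.76923 + (17/74)·0.77419 = 0.7285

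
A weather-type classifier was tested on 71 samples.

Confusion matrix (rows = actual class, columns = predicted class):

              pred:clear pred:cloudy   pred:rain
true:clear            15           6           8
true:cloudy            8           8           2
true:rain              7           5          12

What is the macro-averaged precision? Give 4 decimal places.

0.4888

Per-class precision (TP/(TP+FP)):
  clear: TP=15, FP=8+7=15 → 15/30 = 0.50000
  cloudy: TP=8, FP=6+5=11 → 8/19 = 0.42105
  rain: TP=12, FP=8+2=10 → 12/22 = 0.54545
Macro-precision = mean = (0.50000 + 0.42105 + 0.54545) / 3 = 0.4888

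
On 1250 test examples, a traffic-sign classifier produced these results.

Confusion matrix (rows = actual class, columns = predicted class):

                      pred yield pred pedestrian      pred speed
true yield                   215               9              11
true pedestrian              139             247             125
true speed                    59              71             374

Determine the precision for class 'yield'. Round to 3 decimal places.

One-vs-rest for 'yield': TP = diagonal; FP = other classes predicted 'yield'; FN = 'yield' predicted as other.
precision = TP/(TP+FP).
yield: TP=215, FP=139+59=198 → 215/413 = 0.5206

0.521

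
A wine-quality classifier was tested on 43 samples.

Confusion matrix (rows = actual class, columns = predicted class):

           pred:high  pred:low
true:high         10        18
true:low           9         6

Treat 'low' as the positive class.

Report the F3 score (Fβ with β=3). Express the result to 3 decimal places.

0.377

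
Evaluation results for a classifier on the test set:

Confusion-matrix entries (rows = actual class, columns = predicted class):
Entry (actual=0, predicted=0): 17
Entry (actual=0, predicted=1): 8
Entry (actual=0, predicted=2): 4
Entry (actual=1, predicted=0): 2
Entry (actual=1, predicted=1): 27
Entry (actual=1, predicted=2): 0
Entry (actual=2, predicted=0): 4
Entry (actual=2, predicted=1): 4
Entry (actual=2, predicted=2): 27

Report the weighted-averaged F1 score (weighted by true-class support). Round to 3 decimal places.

0.759

Per-class F1 score (2·TP/(2·TP+FP+FN)):
  0: TP=17, FP=2+4=6, FN=8+4=12 → 34/52 = 0.6538
  1: TP=27, FP=8+4=12, FN=2+0=2 → 54/68 = 0.7941
  2: TP=27, FP=4+0=4, FN=4+4=8 → 54/66 = 0.8182
Weighted-F1 score = Σ (supportᵢ/N)·F1 scoreᵢ with N=93: (29/93)·0.6538 + (29/93)·0.7941 + (35/93)·0.8182 = 0.759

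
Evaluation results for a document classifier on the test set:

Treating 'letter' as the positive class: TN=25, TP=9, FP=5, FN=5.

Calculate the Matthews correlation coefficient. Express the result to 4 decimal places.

MCC = (TP·TN − FP·FN) / √((TP+FP)(TP+FN)(TN+FP)(TN+FN))
Numerator = 9·25 − 5·5 = 200
Denominator = √(14·14·30·30) = √176400 = 420.0000
MCC = 200 / 420.0000 = 0.4762

0.4762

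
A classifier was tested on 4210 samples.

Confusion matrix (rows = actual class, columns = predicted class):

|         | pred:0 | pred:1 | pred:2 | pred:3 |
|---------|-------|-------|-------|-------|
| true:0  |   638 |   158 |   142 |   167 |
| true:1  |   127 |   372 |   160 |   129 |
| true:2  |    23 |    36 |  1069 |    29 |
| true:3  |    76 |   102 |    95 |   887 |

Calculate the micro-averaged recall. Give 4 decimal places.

Micro-averaging pools counts across classes: ΣTP=2966, ΣFP=1244, ΣFN=1244.
Micro-recall = TP/(TP+FN) on pooled counts = 0.7045 (equals overall accuracy in single-label multiclass).

0.7045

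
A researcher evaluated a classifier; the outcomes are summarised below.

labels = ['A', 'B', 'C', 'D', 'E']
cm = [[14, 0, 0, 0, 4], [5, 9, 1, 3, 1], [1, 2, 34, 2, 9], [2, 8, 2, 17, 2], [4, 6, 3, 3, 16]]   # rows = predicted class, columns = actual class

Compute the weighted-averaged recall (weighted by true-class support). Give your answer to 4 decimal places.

Per-class recall (TP/(TP+FN)):
  A: TP=14, FN=5+1+2+4=12 → 14/26 = 0.53846
  B: TP=9, FN=0+2+8+6=16 → 9/25 = 0.36000
  C: TP=34, FN=0+1+2+3=6 → 34/40 = 0.85000
  D: TP=17, FN=0+3+2+3=8 → 17/25 = 0.68000
  E: TP=16, FN=4+1+9+2=16 → 16/32 = 0.50000
Weighted-recall = Σ (supportᵢ/N)·recallᵢ with N=148: (26/148)·0.53846 + (25/148)·0.36000 + (40/148)·0.85000 + (25/148)·0.68000 + (32/148)·0.50000 = 0.6081

0.6081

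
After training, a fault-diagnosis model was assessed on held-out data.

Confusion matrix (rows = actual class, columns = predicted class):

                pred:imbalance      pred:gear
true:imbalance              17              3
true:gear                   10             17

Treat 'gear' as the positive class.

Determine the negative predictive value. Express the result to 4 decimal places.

NPV = TN/(TN+FN) = 17/(17+10) = 0.6296

0.6296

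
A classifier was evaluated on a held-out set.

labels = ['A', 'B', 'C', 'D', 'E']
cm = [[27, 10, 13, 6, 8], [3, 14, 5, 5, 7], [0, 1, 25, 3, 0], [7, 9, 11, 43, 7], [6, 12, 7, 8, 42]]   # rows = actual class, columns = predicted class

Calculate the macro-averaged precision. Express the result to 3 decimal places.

0.532

Per-class precision (TP/(TP+FP)):
  A: TP=27, FP=3+0+7+6=16 → 27/43 = 0.6279
  B: TP=14, FP=10+1+9+12=32 → 14/46 = 0.3043
  C: TP=25, FP=13+5+11+7=36 → 25/61 = 0.4098
  D: TP=43, FP=6+5+3+8=22 → 43/65 = 0.6615
  E: TP=42, FP=8+7+0+7=22 → 42/64 = 0.6563
Macro-precision = mean = (0.6279 + 0.3043 + 0.4098 + 0.6615 + 0.6563) / 5 = 0.532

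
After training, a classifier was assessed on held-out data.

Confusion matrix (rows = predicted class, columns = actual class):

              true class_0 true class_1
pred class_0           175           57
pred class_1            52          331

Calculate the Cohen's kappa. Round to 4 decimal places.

0.6212

Observed agreement pₒ = trace/N = 506/615 = 0.82276
Expected agreement pₑ = Σ (rowᵢ·colᵢ)/N² = (227·232 + 388·383)/615² = 0.53214
κ = (pₒ − pₑ)/(1 − pₑ) = (0.82276 − 0.53214)/(1 − 0.53214) = 0.6212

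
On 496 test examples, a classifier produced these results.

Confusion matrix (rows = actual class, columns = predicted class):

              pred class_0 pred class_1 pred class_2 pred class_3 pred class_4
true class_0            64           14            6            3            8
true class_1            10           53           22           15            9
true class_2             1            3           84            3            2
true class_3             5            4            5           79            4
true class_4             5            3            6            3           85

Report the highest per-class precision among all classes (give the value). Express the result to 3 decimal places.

0.787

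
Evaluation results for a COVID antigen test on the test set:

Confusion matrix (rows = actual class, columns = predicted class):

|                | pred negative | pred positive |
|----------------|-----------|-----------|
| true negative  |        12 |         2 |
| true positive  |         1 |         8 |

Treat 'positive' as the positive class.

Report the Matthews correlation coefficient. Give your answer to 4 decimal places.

0.7345

MCC = (TP·TN − FP·FN) / √((TP+FP)(TP+FN)(TN+FP)(TN+FN))
Numerator = 8·12 − 2·1 = 94
Denominator = √(10·9·14·13) = √16380 = 127.9844
MCC = 94 / 127.9844 = 0.7345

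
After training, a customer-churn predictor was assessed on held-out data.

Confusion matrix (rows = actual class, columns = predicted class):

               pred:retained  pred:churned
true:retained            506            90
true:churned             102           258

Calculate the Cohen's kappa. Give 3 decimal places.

Observed agreement pₒ = trace/N = 764/956 = 0.7992
Expected agreement pₑ = Σ (rowᵢ·colᵢ)/N² = (596·608 + 360·348)/956² = 0.5336
κ = (pₒ − pₑ)/(1 − pₑ) = (0.7992 − 0.5336)/(1 − 0.5336) = 0.569

0.569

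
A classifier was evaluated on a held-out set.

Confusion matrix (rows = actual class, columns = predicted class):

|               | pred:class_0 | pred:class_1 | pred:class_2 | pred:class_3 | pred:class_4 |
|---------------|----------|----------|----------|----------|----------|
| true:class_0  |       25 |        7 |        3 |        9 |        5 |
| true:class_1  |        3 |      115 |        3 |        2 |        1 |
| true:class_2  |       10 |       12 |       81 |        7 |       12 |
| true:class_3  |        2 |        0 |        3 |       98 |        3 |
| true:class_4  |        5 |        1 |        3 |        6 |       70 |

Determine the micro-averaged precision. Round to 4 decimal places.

Micro-averaging pools counts across classes: ΣTP=389, ΣFP=97, ΣFN=97.
Micro-precision = TP/(TP+FP) on pooled counts = 0.8004 (equals overall accuracy in single-label multiclass).

0.8004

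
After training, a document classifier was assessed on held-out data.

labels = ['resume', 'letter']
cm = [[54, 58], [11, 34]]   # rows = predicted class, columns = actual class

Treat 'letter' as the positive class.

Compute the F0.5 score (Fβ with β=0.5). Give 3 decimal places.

Fβ = (1+β²)·TP / ((1+β²)·TP + β²·FN + FP), with β²=1/4
= 1.25·34 / (1.25·34 + 0.25·58 + 11) = 0.625

0.625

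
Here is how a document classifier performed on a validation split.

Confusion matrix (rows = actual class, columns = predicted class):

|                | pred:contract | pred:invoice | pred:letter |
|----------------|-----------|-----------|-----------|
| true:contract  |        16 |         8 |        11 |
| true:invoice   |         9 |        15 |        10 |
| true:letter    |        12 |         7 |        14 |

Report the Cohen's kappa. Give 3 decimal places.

0.162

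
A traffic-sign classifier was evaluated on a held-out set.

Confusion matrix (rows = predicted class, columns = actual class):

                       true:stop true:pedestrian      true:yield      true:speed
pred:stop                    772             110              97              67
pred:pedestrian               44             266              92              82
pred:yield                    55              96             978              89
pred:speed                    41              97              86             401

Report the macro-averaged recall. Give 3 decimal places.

0.681

Per-class recall (TP/(TP+FN)):
  stop: TP=772, FN=44+55+41=140 → 772/912 = 0.8465
  pedestrian: TP=266, FN=110+96+97=303 → 266/569 = 0.4675
  yield: TP=978, FN=97+92+86=275 → 978/1253 = 0.7805
  speed: TP=401, FN=67+82+89=238 → 401/639 = 0.6275
Macro-recall = mean = (0.8465 + 0.4675 + 0.7805 + 0.6275) / 4 = 0.681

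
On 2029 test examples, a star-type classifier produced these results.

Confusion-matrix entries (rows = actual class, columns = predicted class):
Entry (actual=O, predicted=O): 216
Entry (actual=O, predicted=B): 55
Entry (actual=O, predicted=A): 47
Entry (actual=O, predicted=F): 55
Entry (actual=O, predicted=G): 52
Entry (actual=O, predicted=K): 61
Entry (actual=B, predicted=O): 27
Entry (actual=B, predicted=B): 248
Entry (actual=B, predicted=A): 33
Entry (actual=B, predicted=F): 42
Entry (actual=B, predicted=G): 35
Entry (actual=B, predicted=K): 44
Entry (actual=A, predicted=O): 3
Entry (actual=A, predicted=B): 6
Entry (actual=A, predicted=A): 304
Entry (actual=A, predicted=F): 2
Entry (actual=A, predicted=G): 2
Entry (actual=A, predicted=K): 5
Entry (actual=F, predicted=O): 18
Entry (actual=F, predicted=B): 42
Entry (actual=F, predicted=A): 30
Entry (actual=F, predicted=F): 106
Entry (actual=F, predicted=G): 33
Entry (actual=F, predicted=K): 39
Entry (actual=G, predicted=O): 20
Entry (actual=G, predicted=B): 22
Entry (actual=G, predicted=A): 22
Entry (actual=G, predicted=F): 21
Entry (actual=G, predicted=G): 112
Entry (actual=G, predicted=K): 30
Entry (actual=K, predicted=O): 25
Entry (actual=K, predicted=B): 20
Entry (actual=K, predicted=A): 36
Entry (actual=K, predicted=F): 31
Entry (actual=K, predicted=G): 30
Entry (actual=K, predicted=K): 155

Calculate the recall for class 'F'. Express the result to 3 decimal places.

Take TP from the diagonal, FP from the rest of the 'F' prediction marginal, FN from the rest of the 'F' actual marginal.
recall = TP/(TP+FN).
F: TP=106, FN=18+42+30+33+39=162 → 106/268 = 0.3955

0.396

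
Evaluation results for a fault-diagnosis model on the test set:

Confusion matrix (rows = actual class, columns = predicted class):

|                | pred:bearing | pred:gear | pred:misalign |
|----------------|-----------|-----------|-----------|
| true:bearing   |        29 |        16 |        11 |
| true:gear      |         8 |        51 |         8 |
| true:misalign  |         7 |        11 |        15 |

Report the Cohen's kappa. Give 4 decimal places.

Observed agreement pₒ = trace/N = 95/156 = 0.60897
Expected agreement pₑ = Σ (rowᵢ·colᵢ)/N² = (56·44 + 67·78 + 33·34)/156² = 0.36210
κ = (pₒ − pₑ)/(1 − pₑ) = (0.60897 − 0.36210)/(1 − 0.36210) = 0.3870

0.3870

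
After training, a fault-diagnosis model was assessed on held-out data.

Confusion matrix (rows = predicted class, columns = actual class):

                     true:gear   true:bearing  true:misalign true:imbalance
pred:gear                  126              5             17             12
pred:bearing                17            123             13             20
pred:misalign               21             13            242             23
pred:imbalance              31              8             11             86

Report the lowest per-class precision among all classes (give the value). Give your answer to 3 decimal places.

Per-class precision (TP/(TP+FP)):
  gear: TP=126, FP=5+17+12=34 → 126/160 = 0.7875
  bearing: TP=123, FP=17+13+20=50 → 123/173 = 0.7110
  misalign: TP=242, FP=21+13+23=57 → 242/299 = 0.8094
  imbalance: TP=86, FP=31+8+11=50 → 86/136 = 0.6324
Lowest is class 'imbalance' with precision = 0.632.

0.632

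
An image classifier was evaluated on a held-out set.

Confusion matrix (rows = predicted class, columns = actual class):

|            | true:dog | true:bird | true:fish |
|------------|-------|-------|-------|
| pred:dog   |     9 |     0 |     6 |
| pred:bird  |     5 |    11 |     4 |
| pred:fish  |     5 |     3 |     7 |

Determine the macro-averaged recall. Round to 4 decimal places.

Per-class recall (TP/(TP+FN)):
  dog: TP=9, FN=5+5=10 → 9/19 = 0.47368
  bird: TP=11, FN=0+3=3 → 11/14 = 0.78571
  fish: TP=7, FN=6+4=10 → 7/17 = 0.41176
Macro-recall = mean = (0.47368 + 0.78571 + 0.41176) / 3 = 0.5571

0.5571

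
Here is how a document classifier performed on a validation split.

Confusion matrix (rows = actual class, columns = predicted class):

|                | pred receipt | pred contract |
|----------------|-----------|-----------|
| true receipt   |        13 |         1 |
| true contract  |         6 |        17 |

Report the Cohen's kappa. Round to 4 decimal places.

Observed agreement pₒ = trace/N = 30/37 = 0.81081
Expected agreement pₑ = Σ (rowᵢ·colᵢ)/N² = (14·19 + 23·18)/37² = 0.49671
κ = (pₒ − pₑ)/(1 − pₑ) = (0.81081 − 0.49671)/(1 − 0.49671) = 0.6241

0.6241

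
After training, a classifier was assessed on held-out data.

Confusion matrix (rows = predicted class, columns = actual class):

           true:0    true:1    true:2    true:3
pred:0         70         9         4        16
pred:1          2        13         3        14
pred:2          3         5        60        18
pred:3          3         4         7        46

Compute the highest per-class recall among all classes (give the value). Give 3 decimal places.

0.897

Per-class recall (TP/(TP+FN)):
  0: TP=70, FN=2+3+3=8 → 70/78 = 0.8974
  1: TP=13, FN=9+5+4=18 → 13/31 = 0.4194
  2: TP=60, FN=4+3+7=14 → 60/74 = 0.8108
  3: TP=46, FN=16+14+18=48 → 46/94 = 0.4894
Highest is class '0' with recall = 0.897.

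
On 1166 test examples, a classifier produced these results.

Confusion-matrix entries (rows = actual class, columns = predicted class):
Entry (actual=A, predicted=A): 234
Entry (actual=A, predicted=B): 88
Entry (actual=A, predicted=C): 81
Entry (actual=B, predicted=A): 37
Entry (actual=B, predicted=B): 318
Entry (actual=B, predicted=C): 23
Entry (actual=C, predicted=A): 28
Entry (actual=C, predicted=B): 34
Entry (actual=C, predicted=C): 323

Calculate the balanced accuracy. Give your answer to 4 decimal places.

Balanced accuracy = mean of per-class recall.
  A: recall = 234/403 = 0.58065
  B: recall = 318/378 = 0.84127
  C: recall = 323/385 = 0.83896
Mean = (0.58065 + 0.84127 + 0.83896) / 3 = 0.7536

0.7536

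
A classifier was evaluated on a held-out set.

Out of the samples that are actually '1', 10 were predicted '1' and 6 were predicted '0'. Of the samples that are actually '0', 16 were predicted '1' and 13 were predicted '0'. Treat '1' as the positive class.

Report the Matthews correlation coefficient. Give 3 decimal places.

0.071

MCC = (TP·TN − FP·FN) / √((TP+FP)(TP+FN)(TN+FP)(TN+FN))
Numerator = 10·13 − 16·6 = 34
Denominator = √(26·16·29·19) = √229216 = 478.7651
MCC = 34 / 478.7651 = 0.071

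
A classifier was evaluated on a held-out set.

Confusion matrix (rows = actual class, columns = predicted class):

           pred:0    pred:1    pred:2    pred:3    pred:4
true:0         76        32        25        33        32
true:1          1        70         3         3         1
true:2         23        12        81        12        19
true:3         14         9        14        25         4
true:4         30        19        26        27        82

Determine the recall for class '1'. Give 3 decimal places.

0.897

Treat '1' as positive and all other classes as negative.
recall = TP/(TP+FN).
1: TP=70, FN=1+3+3+1=8 → 70/78 = 0.8974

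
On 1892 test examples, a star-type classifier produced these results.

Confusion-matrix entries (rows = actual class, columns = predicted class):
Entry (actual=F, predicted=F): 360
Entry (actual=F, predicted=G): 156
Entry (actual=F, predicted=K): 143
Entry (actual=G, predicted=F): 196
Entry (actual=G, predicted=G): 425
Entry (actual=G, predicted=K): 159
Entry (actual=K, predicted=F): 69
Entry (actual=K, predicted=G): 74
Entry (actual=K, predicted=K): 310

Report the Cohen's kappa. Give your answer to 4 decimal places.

Observed agreement pₒ = trace/N = 1095/1892 = 0.57875
Expected agreement pₑ = Σ (rowᵢ·colᵢ)/N² = (659·625 + 780·655 + 453·612)/1892² = 0.33523
κ = (pₒ − pₑ)/(1 − pₑ) = (0.57875 − 0.33523)/(1 − 0.33523) = 0.3663

0.3663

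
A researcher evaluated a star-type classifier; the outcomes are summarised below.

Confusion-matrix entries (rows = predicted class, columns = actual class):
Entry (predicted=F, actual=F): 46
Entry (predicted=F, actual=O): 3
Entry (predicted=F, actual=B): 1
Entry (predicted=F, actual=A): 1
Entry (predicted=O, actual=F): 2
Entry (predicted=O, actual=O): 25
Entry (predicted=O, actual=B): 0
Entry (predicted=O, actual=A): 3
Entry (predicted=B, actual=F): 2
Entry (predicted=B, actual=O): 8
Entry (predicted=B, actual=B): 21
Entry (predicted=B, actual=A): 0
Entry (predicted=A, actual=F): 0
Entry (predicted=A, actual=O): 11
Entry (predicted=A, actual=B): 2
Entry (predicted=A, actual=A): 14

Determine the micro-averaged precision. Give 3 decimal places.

0.763

Micro-averaging pools counts across classes: ΣTP=106, ΣFP=33, ΣFN=33.
Micro-precision = TP/(TP+FP) on pooled counts = 0.763 (equals overall accuracy in single-label multiclass).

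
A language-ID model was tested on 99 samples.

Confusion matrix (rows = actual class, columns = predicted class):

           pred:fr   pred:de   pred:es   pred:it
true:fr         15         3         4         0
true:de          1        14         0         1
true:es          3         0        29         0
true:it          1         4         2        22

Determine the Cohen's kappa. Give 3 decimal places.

0.740

Observed agreement pₒ = trace/N = 80/99 = 0.8081
Expected agreement pₑ = Σ (rowᵢ·colᵢ)/N² = (22·20 + 16·21 + 32·35 + 29·23)/99² = 0.2615
κ = (pₒ − pₑ)/(1 − pₑ) = (0.8081 − 0.2615)/(1 − 0.2615) = 0.740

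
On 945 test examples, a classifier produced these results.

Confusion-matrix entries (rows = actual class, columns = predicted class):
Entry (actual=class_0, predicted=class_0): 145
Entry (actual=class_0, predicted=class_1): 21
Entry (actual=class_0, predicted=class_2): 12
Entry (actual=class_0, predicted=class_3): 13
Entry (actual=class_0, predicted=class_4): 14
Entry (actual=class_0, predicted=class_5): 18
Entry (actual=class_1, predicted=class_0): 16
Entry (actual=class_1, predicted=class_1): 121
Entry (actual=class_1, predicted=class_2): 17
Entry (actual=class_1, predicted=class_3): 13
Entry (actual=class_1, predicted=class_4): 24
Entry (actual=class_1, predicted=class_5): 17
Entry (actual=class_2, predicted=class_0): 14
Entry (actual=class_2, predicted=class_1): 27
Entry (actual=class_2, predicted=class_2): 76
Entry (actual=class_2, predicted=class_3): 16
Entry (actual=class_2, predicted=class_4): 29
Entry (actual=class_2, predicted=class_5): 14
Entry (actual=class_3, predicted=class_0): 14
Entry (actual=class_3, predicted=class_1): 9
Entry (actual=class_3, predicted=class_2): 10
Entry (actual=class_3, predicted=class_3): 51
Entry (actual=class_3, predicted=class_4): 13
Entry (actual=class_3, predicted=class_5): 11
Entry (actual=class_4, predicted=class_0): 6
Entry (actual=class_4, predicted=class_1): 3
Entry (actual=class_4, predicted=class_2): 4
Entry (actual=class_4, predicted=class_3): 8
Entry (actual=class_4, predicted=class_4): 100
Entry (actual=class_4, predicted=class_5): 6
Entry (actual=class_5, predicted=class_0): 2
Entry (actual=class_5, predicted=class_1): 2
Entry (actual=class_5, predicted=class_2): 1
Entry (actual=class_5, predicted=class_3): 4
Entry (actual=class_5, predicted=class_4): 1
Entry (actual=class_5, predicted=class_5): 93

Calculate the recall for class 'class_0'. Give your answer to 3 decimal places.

0.650

Treat 'class_0' as positive and all other classes as negative.
recall = TP/(TP+FN).
class_0: TP=145, FN=21+12+13+14+18=78 → 145/223 = 0.6502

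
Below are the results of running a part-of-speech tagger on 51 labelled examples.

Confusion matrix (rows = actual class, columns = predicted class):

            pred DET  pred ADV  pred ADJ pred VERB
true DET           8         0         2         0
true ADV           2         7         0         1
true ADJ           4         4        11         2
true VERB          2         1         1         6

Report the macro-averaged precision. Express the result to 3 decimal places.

0.634

Per-class precision (TP/(TP+FP)):
  DET: TP=8, FP=2+4+2=8 → 8/16 = 0.5000
  ADV: TP=7, FP=0+4+1=5 → 7/12 = 0.5833
  ADJ: TP=11, FP=2+0+1=3 → 11/14 = 0.7857
  VERB: TP=6, FP=0+1+2=3 → 6/9 = 0.6667
Macro-precision = mean = (0.5000 + 0.5833 + 0.7857 + 0.6667) / 4 = 0.634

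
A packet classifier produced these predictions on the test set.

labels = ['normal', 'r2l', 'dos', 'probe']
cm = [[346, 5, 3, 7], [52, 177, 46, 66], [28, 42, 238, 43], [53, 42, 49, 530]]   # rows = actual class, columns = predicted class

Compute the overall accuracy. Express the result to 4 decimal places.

0.7475

Accuracy = trace / total = (346+177+238+530=1291) / 1727 = 1291/1727 = 0.7475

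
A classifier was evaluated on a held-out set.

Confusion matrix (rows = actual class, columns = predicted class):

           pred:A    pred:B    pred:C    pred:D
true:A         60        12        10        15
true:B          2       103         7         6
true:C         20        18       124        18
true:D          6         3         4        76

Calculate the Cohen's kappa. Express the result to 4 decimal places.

Observed agreement pₒ = trace/N = 363/484 = 0.75000
Expected agreement pₑ = Σ (rowᵢ·colᵢ)/N² = (97·88 + 118·136 + 180·145 + 89·115)/484² = 0.26005
κ = (pₒ − pₑ)/(1 − pₑ) = (0.75000 − 0.26005)/(1 − 0.26005) = 0.6621

0.6621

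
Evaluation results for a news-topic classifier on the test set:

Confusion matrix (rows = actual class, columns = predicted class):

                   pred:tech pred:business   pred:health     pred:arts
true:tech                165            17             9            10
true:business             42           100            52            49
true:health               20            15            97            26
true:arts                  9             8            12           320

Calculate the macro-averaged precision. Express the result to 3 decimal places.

Per-class precision (TP/(TP+FP)):
  tech: TP=165, FP=42+20+9=71 → 165/236 = 0.6992
  business: TP=100, FP=17+15+8=40 → 100/140 = 0.7143
  health: TP=97, FP=9+52+12=73 → 97/170 = 0.5706
  arts: TP=320, FP=10+49+26=85 → 320/405 = 0.7901
Macro-precision = mean = (0.6992 + 0.7143 + 0.5706 + 0.7901) / 4 = 0.694

0.694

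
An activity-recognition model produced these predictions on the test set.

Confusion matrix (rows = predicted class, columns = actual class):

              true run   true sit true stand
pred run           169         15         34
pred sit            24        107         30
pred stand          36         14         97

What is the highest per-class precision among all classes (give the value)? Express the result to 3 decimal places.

0.775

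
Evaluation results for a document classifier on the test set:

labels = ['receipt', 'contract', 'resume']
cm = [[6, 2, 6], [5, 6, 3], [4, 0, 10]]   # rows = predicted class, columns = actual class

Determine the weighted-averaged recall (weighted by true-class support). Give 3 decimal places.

0.524

Per-class recall (TP/(TP+FN)):
  receipt: TP=6, FN=5+4=9 → 6/15 = 0.4000
  contract: TP=6, FN=2+0=2 → 6/8 = 0.7500
  resume: TP=10, FN=6+3=9 → 10/19 = 0.5263
Weighted-recall = Σ (supportᵢ/N)·recallᵢ with N=42: (15/42)·0.4000 + (8/42)·0.7500 + (19/42)·0.5263 = 0.524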